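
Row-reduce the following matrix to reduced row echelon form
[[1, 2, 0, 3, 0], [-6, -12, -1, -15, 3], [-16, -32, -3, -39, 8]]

R2 ← R2 + 6·R1
  [   1    2   0    3  0 ]
  [   0    0  -1    3  3 ]
  [ -16  -32  -3  -39  8 ]
R3 ← R3 + 16·R1
  [ 1  2   0  3  0 ]
  [ 0  0  -1  3  3 ]
  [ 0  0  -3  9  8 ]
R2 ← -1·R2
  [ 1  2   0   3   0 ]
  [ 0  0   1  -3  -3 ]
  [ 0  0  -3   9   8 ]
R3 ← R3 + 3·R2
  [ 1  2  0   3   0 ]
  [ 0  0  1  -3  -3 ]
  [ 0  0  0   0  -1 ]
R3 ← -1·R3
  [ 1  2  0   3   0 ]
  [ 0  0  1  -3  -3 ]
  [ 0  0  0   0   1 ]
R2 ← R2 + 3·R3
  [ 1  2  0   3  0 ]
  [ 0  0  1  -3  0 ]
  [ 0  0  0   0  1 ]

[[1, 2, 0, 3, 0], [0, 0, 1, -3, 0], [0, 0, 0, 0, 1]]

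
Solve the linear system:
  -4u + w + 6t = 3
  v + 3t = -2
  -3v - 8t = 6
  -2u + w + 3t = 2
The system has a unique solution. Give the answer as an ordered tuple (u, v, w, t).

(-1/2, -2, 1, 0)

Form the augmented matrix and row-reduce:
  [ -4   0  1   6  |   3 ]
  [  0   1  0   3  |  -2 ]
  [  0  -3  0  -8  |   6 ]
  [ -2   0  1   3  |   2 ]
Multiply ρ1 by -1/4.
  [  1   0  -1/4  -3/2  |  -3/4 ]
  [  0   1     0     3  |    -2 ]
  [  0  -3     0    -8  |     6 ]
  [ -2   0     1     3  |     2 ]
Add 2 times ρ1 to ρ4.
  [ 1   0  -1/4  -3/2  |  -3/4 ]
  [ 0   1     0     3  |    -2 ]
  [ 0  -3     0    -8  |     6 ]
  [ 0   0   1/2     0  |   1/2 ]
Add 3 times ρ2 to ρ3.
  [ 1  0  -1/4  -3/2  |  -3/4 ]
  [ 0  1     0     3  |    -2 ]
  [ 0  0     0     1  |     0 ]
  [ 0  0   1/2     0  |   1/2 ]
Swap ρ3 and ρ4.
  [ 1  0  -1/4  -3/2  |  -3/4 ]
  [ 0  1     0     3  |    -2 ]
  [ 0  0   1/2     0  |   1/2 ]
  [ 0  0     0     1  |     0 ]
Multiply ρ3 by 2.
  [ 1  0  -1/4  -3/2  |  -3/4 ]
  [ 0  1     0     3  |    -2 ]
  [ 0  0     1     0  |     1 ]
  [ 0  0     0     1  |     0 ]
Subtract 3 times ρ4 from ρ2.
  [ 1  0  -1/4  -3/2  |  -3/4 ]
  [ 0  1     0     0  |    -2 ]
  [ 0  0     1     0  |     1 ]
  [ 0  0     0     1  |     0 ]
Add 3/2 times ρ4 to ρ1.
  [ 1  0  -1/4  0  |  -3/4 ]
  [ 0  1     0  0  |    -2 ]
  [ 0  0     1  0  |     1 ]
  [ 0  0     0  1  |     0 ]
Add 1/4 times ρ3 to ρ1.
  [ 1  0  0  0  |  -1/2 ]
  [ 0  1  0  0  |    -2 ]
  [ 0  0  1  0  |     1 ]
  [ 0  0  0  1  |     0 ]
Reading off the last column: u = -1/2, v = -2, w = 1, t = 0.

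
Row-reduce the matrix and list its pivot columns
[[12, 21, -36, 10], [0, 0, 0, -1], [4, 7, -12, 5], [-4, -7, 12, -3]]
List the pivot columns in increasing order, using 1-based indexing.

R1 ← 1/12·R1
  [  1  7/4   -3  5/6 ]
  [  0    0    0   -1 ]
  [  4    7  -12    5 ]
  [ -4   -7   12   -3 ]
R3 ← R3 − 4·R1
  [  1  7/4  -3  5/6 ]
  [  0    0   0   -1 ]
  [  0    0   0  5/3 ]
  [ -4   -7  12   -3 ]
R4 ← R4 + 4·R1
  [ 1  7/4  -3  5/6 ]
  [ 0    0   0   -1 ]
  [ 0    0   0  5/3 ]
  [ 0    0   0  1/3 ]
R2 ← -1·R2
  [ 1  7/4  -3  5/6 ]
  [ 0    0   0    1 ]
  [ 0    0   0  5/3 ]
  [ 0    0   0  1/3 ]
R3 ← R3 − 5/3·R2
  [ 1  7/4  -3  5/6 ]
  [ 0    0   0    1 ]
  [ 0    0   0    0 ]
  [ 0    0   0  1/3 ]
R4 ← R4 − 1/3·R2
  [ 1  7/4  -3  5/6 ]
  [ 0    0   0    1 ]
  [ 0    0   0    0 ]
  [ 0    0   0    0 ]
R1 ← R1 − 5/6·R2
  [ 1  7/4  -3  0 ]
  [ 0    0   0  1 ]
  [ 0    0   0  0 ]
  [ 0    0   0  0 ]
Pivot columns are the columns containing a leading 1.

1, 4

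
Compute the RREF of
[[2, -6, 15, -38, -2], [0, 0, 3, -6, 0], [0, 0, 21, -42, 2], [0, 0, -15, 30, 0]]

[[1, -3, 0, -4, 0], [0, 0, 1, -2, 0], [0, 0, 0, 0, 1], [0, 0, 0, 0, 0]]

Multiply R1 by 1/2.
  [ 1  -3  15/2  -19  -1 ]
  [ 0   0     3   -6   0 ]
  [ 0   0    21  -42   2 ]
  [ 0   0   -15   30   0 ]
Multiply R2 by 1/3.
  [ 1  -3  15/2  -19  -1 ]
  [ 0   0     1   -2   0 ]
  [ 0   0    21  -42   2 ]
  [ 0   0   -15   30   0 ]
Subtract 21 times R2 from R3.
  [ 1  -3  15/2  -19  -1 ]
  [ 0   0     1   -2   0 ]
  [ 0   0     0    0   2 ]
  [ 0   0   -15   30   0 ]
Add 15 times R2 to R4.
  [ 1  -3  15/2  -19  -1 ]
  [ 0   0     1   -2   0 ]
  [ 0   0     0    0   2 ]
  [ 0   0     0    0   0 ]
Multiply R3 by 1/2.
  [ 1  -3  15/2  -19  -1 ]
  [ 0   0     1   -2   0 ]
  [ 0   0     0    0   1 ]
  [ 0   0     0    0   0 ]
Add R3 to R1.
  [ 1  -3  15/2  -19  0 ]
  [ 0   0     1   -2  0 ]
  [ 0   0     0    0  1 ]
  [ 0   0     0    0  0 ]
Subtract 15/2 times R2 from R1.
  [ 1  -3  0  -4  0 ]
  [ 0   0  1  -2  0 ]
  [ 0   0  0   0  1 ]
  [ 0   0  0   0  0 ]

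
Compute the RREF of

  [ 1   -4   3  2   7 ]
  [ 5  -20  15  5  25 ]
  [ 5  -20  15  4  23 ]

[[1, -4, 3, 0, 3], [0, 0, 0, 1, 2], [0, 0, 0, 0, 0]]

Subtract 5 times R1 from R2.
  [ 1   -4   3   2    7 ]
  [ 0    0   0  -5  -10 ]
  [ 5  -20  15   4   23 ]
Subtract 5 times R1 from R3.
  [ 1  -4  3   2    7 ]
  [ 0   0  0  -5  -10 ]
  [ 0   0  0  -6  -12 ]
Multiply R2 by -1/5.
  [ 1  -4  3   2    7 ]
  [ 0   0  0   1    2 ]
  [ 0   0  0  -6  -12 ]
Add 6 times R2 to R3.
  [ 1  -4  3  2  7 ]
  [ 0   0  0  1  2 ]
  [ 0   0  0  0  0 ]
Subtract 2 times R2 from R1.
  [ 1  -4  3  0  3 ]
  [ 0   0  0  1  2 ]
  [ 0   0  0  0  0 ]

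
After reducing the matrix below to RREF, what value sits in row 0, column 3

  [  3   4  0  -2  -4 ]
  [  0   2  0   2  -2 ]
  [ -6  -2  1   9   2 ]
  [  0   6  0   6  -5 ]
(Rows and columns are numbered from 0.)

-2

R1 → 1/3·R1
  [  1  4/3  0  -2/3  -4/3 ]
  [  0    2  0     2    -2 ]
  [ -6   -2  1     9     2 ]
  [  0    6  0     6    -5 ]
R3 → R3 + 6·R1
  [ 1  4/3  0  -2/3  -4/3 ]
  [ 0    2  0     2    -2 ]
  [ 0    6  1     5    -6 ]
  [ 0    6  0     6    -5 ]
R2 → 1/2·R2
  [ 1  4/3  0  -2/3  -4/3 ]
  [ 0    1  0     1    -1 ]
  [ 0    6  1     5    -6 ]
  [ 0    6  0     6    -5 ]
R3 → R3 − 6·R2
  [ 1  4/3  0  -2/3  -4/3 ]
  [ 0    1  0     1    -1 ]
  [ 0    0  1    -1     0 ]
  [ 0    6  0     6    -5 ]
R4 → R4 − 6·R2
  [ 1  4/3  0  -2/3  -4/3 ]
  [ 0    1  0     1    -1 ]
  [ 0    0  1    -1     0 ]
  [ 0    0  0     0     1 ]
R2 → R2 + R4
  [ 1  4/3  0  -2/3  -4/3 ]
  [ 0    1  0     1     0 ]
  [ 0    0  1    -1     0 ]
  [ 0    0  0     0     1 ]
R1 → R1 + 4/3·R4
  [ 1  4/3  0  -2/3  0 ]
  [ 0    1  0     1  0 ]
  [ 0    0  1    -1  0 ]
  [ 0    0  0     0  1 ]
R1 → R1 − 4/3·R2
  [ 1  0  0  -2  0 ]
  [ 0  1  0   1  0 ]
  [ 0  0  1  -1  0 ]
  [ 0  0  0   0  1 ]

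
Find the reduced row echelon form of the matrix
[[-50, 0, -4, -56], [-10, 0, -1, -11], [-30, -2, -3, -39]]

Multiply R1 by -1/50.
  [   1   0  2/25  28/25 ]
  [ -10   0    -1    -11 ]
  [ -30  -2    -3    -39 ]
Add 10 times R1 to R2.
  [   1   0  2/25  28/25 ]
  [   0   0  -1/5    1/5 ]
  [ -30  -2    -3    -39 ]
Add 30 times R1 to R3.
  [ 1   0  2/25  28/25 ]
  [ 0   0  -1/5    1/5 ]
  [ 0  -2  -3/5  -27/5 ]
Swap R2 and R3.
  [ 1   0  2/25  28/25 ]
  [ 0  -2  -3/5  -27/5 ]
  [ 0   0  -1/5    1/5 ]
Multiply R2 by -1/2.
  [ 1  0  2/25  28/25 ]
  [ 0  1  3/10  27/10 ]
  [ 0  0  -1/5    1/5 ]
Multiply R3 by -5.
  [ 1  0  2/25  28/25 ]
  [ 0  1  3/10  27/10 ]
  [ 0  0     1     -1 ]
Subtract 3/10 times R3 from R2.
  [ 1  0  2/25  28/25 ]
  [ 0  1     0      3 ]
  [ 0  0     1     -1 ]
Subtract 2/25 times R3 from R1.
  [ 1  0  0  6/5 ]
  [ 0  1  0    3 ]
  [ 0  0  1   -1 ]

[[1, 0, 0, 6/5], [0, 1, 0, 3], [0, 0, 1, -1]]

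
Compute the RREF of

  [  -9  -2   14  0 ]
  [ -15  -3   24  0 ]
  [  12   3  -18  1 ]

[[1, 0, -2, 0], [0, 1, 2, 0], [0, 0, 0, 1]]

r1 → -1/9·r1
  [   1  2/9  -14/9  0 ]
  [ -15   -3     24  0 ]
  [  12    3    -18  1 ]
r2 → r2 + 15·r1
  [  1  2/9  -14/9  0 ]
  [  0  1/3    2/3  0 ]
  [ 12    3    -18  1 ]
r3 → r3 − 12·r1
  [ 1  2/9  -14/9  0 ]
  [ 0  1/3    2/3  0 ]
  [ 0  1/3    2/3  1 ]
r2 → 3·r2
  [ 1  2/9  -14/9  0 ]
  [ 0    1      2  0 ]
  [ 0  1/3    2/3  1 ]
r3 → r3 − 1/3·r2
  [ 1  2/9  -14/9  0 ]
  [ 0    1      2  0 ]
  [ 0    0      0  1 ]
r1 → r1 − 2/9·r2
  [ 1  0  -2  0 ]
  [ 0  1   2  0 ]
  [ 0  0   0  1 ]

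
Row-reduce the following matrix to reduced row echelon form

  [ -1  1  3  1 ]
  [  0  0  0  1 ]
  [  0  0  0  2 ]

[[1, -1, -3, 0], [0, 0, 0, 1], [0, 0, 0, 0]]

Multiply R1 by -1.
  [ 1  -1  -3  -1 ]
  [ 0   0   0   1 ]
  [ 0   0   0   2 ]
Subtract 2 times R2 from R3.
  [ 1  -1  -3  -1 ]
  [ 0   0   0   1 ]
  [ 0   0   0   0 ]
Add R2 to R1.
  [ 1  -1  -3  0 ]
  [ 0   0   0  1 ]
  [ 0   0   0  0 ]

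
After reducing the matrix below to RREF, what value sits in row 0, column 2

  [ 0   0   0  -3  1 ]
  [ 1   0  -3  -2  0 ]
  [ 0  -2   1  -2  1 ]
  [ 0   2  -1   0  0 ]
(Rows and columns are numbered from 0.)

Swap r1 and r2.
  [ 1   0  -3  -2  0 ]
  [ 0   0   0  -3  1 ]
  [ 0  -2   1  -2  1 ]
  [ 0   2  -1   0  0 ]
Swap r2 and r3.
  [ 1   0  -3  -2  0 ]
  [ 0  -2   1  -2  1 ]
  [ 0   0   0  -3  1 ]
  [ 0   2  -1   0  0 ]
Multiply r2 by -1/2.
  [ 1  0    -3  -2     0 ]
  [ 0  1  -1/2   1  -1/2 ]
  [ 0  0     0  -3     1 ]
  [ 0  2    -1   0     0 ]
Subtract 2 times r2 from r4.
  [ 1  0    -3  -2     0 ]
  [ 0  1  -1/2   1  -1/2 ]
  [ 0  0     0  -3     1 ]
  [ 0  0     0  -2     1 ]
Multiply r3 by -1/3.
  [ 1  0    -3  -2     0 ]
  [ 0  1  -1/2   1  -1/2 ]
  [ 0  0     0   1  -1/3 ]
  [ 0  0     0  -2     1 ]
Add 2 times r3 to r4.
  [ 1  0    -3  -2     0 ]
  [ 0  1  -1/2   1  -1/2 ]
  [ 0  0     0   1  -1/3 ]
  [ 0  0     0   0   1/3 ]
Multiply r4 by 3.
  [ 1  0    -3  -2     0 ]
  [ 0  1  -1/2   1  -1/2 ]
  [ 0  0     0   1  -1/3 ]
  [ 0  0     0   0     1 ]
Add 1/3 times r4 to r3.
  [ 1  0    -3  -2     0 ]
  [ 0  1  -1/2   1  -1/2 ]
  [ 0  0     0   1     0 ]
  [ 0  0     0   0     1 ]
Add 1/2 times r4 to r2.
  [ 1  0    -3  -2  0 ]
  [ 0  1  -1/2   1  0 ]
  [ 0  0     0   1  0 ]
  [ 0  0     0   0  1 ]
Subtract r3 from r2.
  [ 1  0    -3  -2  0 ]
  [ 0  1  -1/2   0  0 ]
  [ 0  0     0   1  0 ]
  [ 0  0     0   0  1 ]
Add 2 times r3 to r1.
  [ 1  0    -3  0  0 ]
  [ 0  1  -1/2  0  0 ]
  [ 0  0     0  1  0 ]
  [ 0  0     0  0  1 ]

-3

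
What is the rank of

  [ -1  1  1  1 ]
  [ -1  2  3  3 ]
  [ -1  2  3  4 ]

R1 → -1·R1
  [  1  -1  -1  -1 ]
  [ -1   2   3   3 ]
  [ -1   2   3   4 ]
R2 → R2 + R1
  [  1  -1  -1  -1 ]
  [  0   1   2   2 ]
  [ -1   2   3   4 ]
R3 → R3 + R1
  [ 1  -1  -1  -1 ]
  [ 0   1   2   2 ]
  [ 0   1   2   3 ]
R3 → R3 − R2
  [ 1  -1  -1  -1 ]
  [ 0   1   2   2 ]
  [ 0   0   0   1 ]
R2 → R2 − 2·R3
  [ 1  -1  -1  -1 ]
  [ 0   1   2   0 ]
  [ 0   0   0   1 ]
R1 → R1 + R3
  [ 1  -1  -1  0 ]
  [ 0   1   2  0 ]
  [ 0   0   0  1 ]
R1 → R1 + R2
  [ 1  0  1  0 ]
  [ 0  1  2  0 ]
  [ 0  0  0  1 ]
The reduced form has 3 nonzero rows.

rank = 3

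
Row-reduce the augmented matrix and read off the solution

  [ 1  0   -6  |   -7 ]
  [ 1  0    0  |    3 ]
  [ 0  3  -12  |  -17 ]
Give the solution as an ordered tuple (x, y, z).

(3, 1, 5/3)

R2 → R2 − R1
  [ 1  0   -6  |   -7 ]
  [ 0  0    6  |   10 ]
  [ 0  3  -12  |  -17 ]
R2 ↔ R3
  [ 1  0   -6  |   -7 ]
  [ 0  3  -12  |  -17 ]
  [ 0  0    6  |   10 ]
R2 → 1/3·R2
  [ 1  0  -6  |     -7 ]
  [ 0  1  -4  |  -17/3 ]
  [ 0  0   6  |     10 ]
R3 → 1/6·R3
  [ 1  0  -6  |     -7 ]
  [ 0  1  -4  |  -17/3 ]
  [ 0  0   1  |    5/3 ]
R2 → R2 + 4·R3
  [ 1  0  -6  |   -7 ]
  [ 0  1   0  |    1 ]
  [ 0  0   1  |  5/3 ]
R1 → R1 + 6·R3
  [ 1  0  0  |    3 ]
  [ 0  1  0  |    1 ]
  [ 0  0  1  |  5/3 ]
Reading off the last column: x = 3, y = 1, z = 5/3.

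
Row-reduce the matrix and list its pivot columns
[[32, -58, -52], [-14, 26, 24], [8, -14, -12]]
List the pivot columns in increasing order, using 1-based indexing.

r1 := 1/32·r1
  [   1  -29/16  -13/8 ]
  [ -14      26     24 ]
  [   8     -14    -12 ]
r2 := r2 + 14·r1
  [ 1  -29/16  -13/8 ]
  [ 0     5/8    5/4 ]
  [ 8     -14    -12 ]
r3 := r3 − 8·r1
  [ 1  -29/16  -13/8 ]
  [ 0     5/8    5/4 ]
  [ 0     1/2      1 ]
r2 := 8/5·r2
  [ 1  -29/16  -13/8 ]
  [ 0       1      2 ]
  [ 0     1/2      1 ]
r3 := r3 − 1/2·r2
  [ 1  -29/16  -13/8 ]
  [ 0       1      2 ]
  [ 0       0      0 ]
r1 := r1 + 29/16·r2
  [ 1  0  2 ]
  [ 0  1  2 ]
  [ 0  0  0 ]
Pivot columns are the columns containing a leading 1.

1, 2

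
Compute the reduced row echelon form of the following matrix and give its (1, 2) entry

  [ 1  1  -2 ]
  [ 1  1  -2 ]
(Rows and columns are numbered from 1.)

R2 := R2 − R1
  [ 1  1  -2 ]
  [ 0  0   0 ]

1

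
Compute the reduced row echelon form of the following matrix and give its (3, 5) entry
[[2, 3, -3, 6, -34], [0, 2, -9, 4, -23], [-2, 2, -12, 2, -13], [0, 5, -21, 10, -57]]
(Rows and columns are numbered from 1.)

1/3

Multiply R1 by 1/2.
  [  1  3/2  -3/2   3  -17 ]
  [  0    2    -9   4  -23 ]
  [ -2    2   -12   2  -13 ]
  [  0    5   -21  10  -57 ]
Add 2 times R1 to R3.
  [ 1  3/2  -3/2   3  -17 ]
  [ 0    2    -9   4  -23 ]
  [ 0    5   -15   8  -47 ]
  [ 0    5   -21  10  -57 ]
Multiply R2 by 1/2.
  [ 1  3/2  -3/2   3    -17 ]
  [ 0    1  -9/2   2  -23/2 ]
  [ 0    5   -15   8    -47 ]
  [ 0    5   -21  10    -57 ]
Subtract 5 times R2 from R3.
  [ 1  3/2  -3/2   3    -17 ]
  [ 0    1  -9/2   2  -23/2 ]
  [ 0    0  15/2  -2   21/2 ]
  [ 0    5   -21  10    -57 ]
Subtract 5 times R2 from R4.
  [ 1  3/2  -3/2   3    -17 ]
  [ 0    1  -9/2   2  -23/2 ]
  [ 0    0  15/2  -2   21/2 ]
  [ 0    0   3/2   0    1/2 ]
Multiply R3 by 2/15.
  [ 1  3/2  -3/2      3    -17 ]
  [ 0    1  -9/2      2  -23/2 ]
  [ 0    0     1  -4/15    7/5 ]
  [ 0    0   3/2      0    1/2 ]
Subtract 3/2 times R3 from R4.
  [ 1  3/2  -3/2      3    -17 ]
  [ 0    1  -9/2      2  -23/2 ]
  [ 0    0     1  -4/15    7/5 ]
  [ 0    0     0    2/5   -8/5 ]
Multiply R4 by 5/2.
  [ 1  3/2  -3/2      3    -17 ]
  [ 0    1  -9/2      2  -23/2 ]
  [ 0    0     1  -4/15    7/5 ]
  [ 0    0     0      1     -4 ]
Add 4/15 times R4 to R3.
  [ 1  3/2  -3/2  3    -17 ]
  [ 0    1  -9/2  2  -23/2 ]
  [ 0    0     1  0    1/3 ]
  [ 0    0     0  1     -4 ]
Subtract 2 times R4 from R2.
  [ 1  3/2  -3/2  3   -17 ]
  [ 0    1  -9/2  0  -7/2 ]
  [ 0    0     1  0   1/3 ]
  [ 0    0     0  1    -4 ]
Subtract 3 times R4 from R1.
  [ 1  3/2  -3/2  0    -5 ]
  [ 0    1  -9/2  0  -7/2 ]
  [ 0    0     1  0   1/3 ]
  [ 0    0     0  1    -4 ]
Add 9/2 times R3 to R2.
  [ 1  3/2  -3/2  0   -5 ]
  [ 0    1     0  0   -2 ]
  [ 0    0     1  0  1/3 ]
  [ 0    0     0  1   -4 ]
Add 3/2 times R3 to R1.
  [ 1  3/2  0  0  -9/2 ]
  [ 0    1  0  0    -2 ]
  [ 0    0  1  0   1/3 ]
  [ 0    0  0  1    -4 ]
Subtract 3/2 times R2 from R1.
  [ 1  0  0  0  -3/2 ]
  [ 0  1  0  0    -2 ]
  [ 0  0  1  0   1/3 ]
  [ 0  0  0  1    -4 ]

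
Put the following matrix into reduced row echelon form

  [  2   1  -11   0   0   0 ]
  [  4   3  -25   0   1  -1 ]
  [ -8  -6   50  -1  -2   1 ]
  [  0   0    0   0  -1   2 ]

[[1, 0, -4, 0, 0, -1/2], [0, 1, -3, 0, 0, 1], [0, 0, 0, 1, 0, 1], [0, 0, 0, 0, 1, -2]]

Multiply ρ1 by 1/2.
Subtract 4 times ρ1 from ρ2.
Add 8 times ρ1 to ρ3.
Add 2 times ρ2 to ρ3.
Multiply ρ3 by -1.
Multiply ρ4 by -1.
Subtract ρ4 from ρ2.
Subtract 1/2 times ρ2 from ρ1.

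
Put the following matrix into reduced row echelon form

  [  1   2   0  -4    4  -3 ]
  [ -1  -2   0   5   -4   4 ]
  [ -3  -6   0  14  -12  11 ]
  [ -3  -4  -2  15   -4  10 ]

Add R1 to R2.
  [  1   2   0  -4    4  -3 ]
  [  0   0   0   1    0   1 ]
  [ -3  -6   0  14  -12  11 ]
  [ -3  -4  -2  15   -4  10 ]
Add 3 times R1 to R3.
  [  1   2   0  -4   4  -3 ]
  [  0   0   0   1   0   1 ]
  [  0   0   0   2   0   2 ]
  [ -3  -4  -2  15  -4  10 ]
Add 3 times R1 to R4.
  [ 1  2   0  -4  4  -3 ]
  [ 0  0   0   1  0   1 ]
  [ 0  0   0   2  0   2 ]
  [ 0  2  -2   3  8   1 ]
Swap R2 and R4.
  [ 1  2   0  -4  4  -3 ]
  [ 0  2  -2   3  8   1 ]
  [ 0  0   0   2  0   2 ]
  [ 0  0   0   1  0   1 ]
Multiply R2 by 1/2.
  [ 1  2   0   -4  4   -3 ]
  [ 0  1  -1  3/2  4  1/2 ]
  [ 0  0   0    2  0    2 ]
  [ 0  0   0    1  0    1 ]
Multiply R3 by 1/2.
  [ 1  2   0   -4  4   -3 ]
  [ 0  1  -1  3/2  4  1/2 ]
  [ 0  0   0    1  0    1 ]
  [ 0  0   0    1  0    1 ]
Subtract R3 from R4.
  [ 1  2   0   -4  4   -3 ]
  [ 0  1  -1  3/2  4  1/2 ]
  [ 0  0   0    1  0    1 ]
  [ 0  0   0    0  0    0 ]
Subtract 3/2 times R3 from R2.
  [ 1  2   0  -4  4  -3 ]
  [ 0  1  -1   0  4  -1 ]
  [ 0  0   0   1  0   1 ]
  [ 0  0   0   0  0   0 ]
Add 4 times R3 to R1.
  [ 1  2   0  0  4   1 ]
  [ 0  1  -1  0  4  -1 ]
  [ 0  0   0  1  0   1 ]
  [ 0  0   0  0  0   0 ]
Subtract 2 times R2 from R1.
  [ 1  0   2  0  -4   3 ]
  [ 0  1  -1  0   4  -1 ]
  [ 0  0   0  1   0   1 ]
  [ 0  0   0  0   0   0 ]

[[1, 0, 2, 0, -4, 3], [0, 1, -1, 0, 4, -1], [0, 0, 0, 1, 0, 1], [0, 0, 0, 0, 0, 0]]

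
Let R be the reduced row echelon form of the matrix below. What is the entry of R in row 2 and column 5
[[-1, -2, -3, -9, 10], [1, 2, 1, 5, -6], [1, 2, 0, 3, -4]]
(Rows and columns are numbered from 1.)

Multiply R1 by -1.
Subtract R1 from R2.
Subtract R1 from R3.
Multiply R2 by -1/2.
Add 3 times R2 to R3.
Subtract 3 times R2 from R1.

-2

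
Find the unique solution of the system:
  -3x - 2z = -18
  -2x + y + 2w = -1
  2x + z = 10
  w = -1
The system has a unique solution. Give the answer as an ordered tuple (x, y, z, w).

Form the augmented matrix and row-reduce:
  [ -3  0  -2  0  |  -18 ]
  [ -2  1   0  2  |   -1 ]
  [  2  0   1  0  |   10 ]
  [  0  0   0  1  |   -1 ]
Multiply r1 by -1/3.
  [  1  0  2/3  0  |   6 ]
  [ -2  1    0  2  |  -1 ]
  [  2  0    1  0  |  10 ]
  [  0  0    0  1  |  -1 ]
Add 2 times r1 to r2.
  [ 1  0  2/3  0  |   6 ]
  [ 0  1  4/3  2  |  11 ]
  [ 2  0    1  0  |  10 ]
  [ 0  0    0  1  |  -1 ]
Subtract 2 times r1 from r3.
  [ 1  0   2/3  0  |   6 ]
  [ 0  1   4/3  2  |  11 ]
  [ 0  0  -1/3  0  |  -2 ]
  [ 0  0     0  1  |  -1 ]
Multiply r3 by -3.
  [ 1  0  2/3  0  |   6 ]
  [ 0  1  4/3  2  |  11 ]
  [ 0  0    1  0  |   6 ]
  [ 0  0    0  1  |  -1 ]
Subtract 2 times r4 from r2.
  [ 1  0  2/3  0  |   6 ]
  [ 0  1  4/3  0  |  13 ]
  [ 0  0    1  0  |   6 ]
  [ 0  0    0  1  |  -1 ]
Subtract 4/3 times r3 from r2.
  [ 1  0  2/3  0  |   6 ]
  [ 0  1    0  0  |   5 ]
  [ 0  0    1  0  |   6 ]
  [ 0  0    0  1  |  -1 ]
Subtract 2/3 times r3 from r1.
  [ 1  0  0  0  |   2 ]
  [ 0  1  0  0  |   5 ]
  [ 0  0  1  0  |   6 ]
  [ 0  0  0  1  |  -1 ]
Reading off the last column: x = 2, y = 5, z = 6, w = -1.

(2, 5, 6, -1)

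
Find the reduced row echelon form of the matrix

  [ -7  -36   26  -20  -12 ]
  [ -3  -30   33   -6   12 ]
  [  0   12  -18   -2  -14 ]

R1 -> -1/7·R1
  [  1  36/7  -26/7  20/7  12/7 ]
  [ -3   -30     33    -6    12 ]
  [  0    12    -18    -2   -14 ]
R2 -> R2 + 3·R1
  [ 1    36/7  -26/7  20/7   12/7 ]
  [ 0  -102/7  153/7  18/7  120/7 ]
  [ 0      12    -18    -2    -14 ]
R2 -> -7/102·R2
  [ 1  36/7  -26/7   20/7    12/7 ]
  [ 0     1   -3/2  -3/17  -20/17 ]
  [ 0    12    -18     -2     -14 ]
R3 -> R3 − 12·R2
  [ 1  36/7  -26/7   20/7    12/7 ]
  [ 0     1   -3/2  -3/17  -20/17 ]
  [ 0     0      0   2/17    2/17 ]
R3 -> 17/2·R3
  [ 1  36/7  -26/7   20/7    12/7 ]
  [ 0     1   -3/2  -3/17  -20/17 ]
  [ 0     0      0      1       1 ]
R2 -> R2 + 3/17·R3
  [ 1  36/7  -26/7  20/7  12/7 ]
  [ 0     1   -3/2     0    -1 ]
  [ 0     0      0     1     1 ]
R1 -> R1 − 20/7·R3
  [ 1  36/7  -26/7  0  -8/7 ]
  [ 0     1   -3/2  0    -1 ]
  [ 0     0      0  1     1 ]
R1 -> R1 − 36/7·R2
  [ 1  0     4  0   4 ]
  [ 0  1  -3/2  0  -1 ]
  [ 0  0     0  1   1 ]

[[1, 0, 4, 0, 4], [0, 1, -3/2, 0, -1], [0, 0, 0, 1, 1]]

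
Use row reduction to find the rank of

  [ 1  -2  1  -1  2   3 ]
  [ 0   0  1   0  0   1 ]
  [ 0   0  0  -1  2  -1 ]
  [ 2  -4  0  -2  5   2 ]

rank = 4

ρ4 ← ρ4 − 2·ρ1
  [ 1  -2   1  -1  2   3 ]
  [ 0   0   1   0  0   1 ]
  [ 0   0   0  -1  2  -1 ]
  [ 0   0  -2   0  1  -4 ]
ρ4 ← ρ4 + 2·ρ2
  [ 1  -2  1  -1  2   3 ]
  [ 0   0  1   0  0   1 ]
  [ 0   0  0  -1  2  -1 ]
  [ 0   0  0   0  1  -2 ]
ρ3 ← -1·ρ3
  [ 1  -2  1  -1   2   3 ]
  [ 0   0  1   0   0   1 ]
  [ 0   0  0   1  -2   1 ]
  [ 0   0  0   0   1  -2 ]
ρ3 ← ρ3 + 2·ρ4
  [ 1  -2  1  -1  2   3 ]
  [ 0   0  1   0  0   1 ]
  [ 0   0  0   1  0  -3 ]
  [ 0   0  0   0  1  -2 ]
ρ1 ← ρ1 − 2·ρ4
  [ 1  -2  1  -1  0   7 ]
  [ 0   0  1   0  0   1 ]
  [ 0   0  0   1  0  -3 ]
  [ 0   0  0   0  1  -2 ]
ρ1 ← ρ1 + ρ3
  [ 1  -2  1  0  0   4 ]
  [ 0   0  1  0  0   1 ]
  [ 0   0  0  1  0  -3 ]
  [ 0   0  0  0  1  -2 ]
ρ1 ← ρ1 − ρ2
  [ 1  -2  0  0  0   3 ]
  [ 0   0  1  0  0   1 ]
  [ 0   0  0  1  0  -3 ]
  [ 0   0  0  0  1  -2 ]
The reduced form has 4 nonzero rows.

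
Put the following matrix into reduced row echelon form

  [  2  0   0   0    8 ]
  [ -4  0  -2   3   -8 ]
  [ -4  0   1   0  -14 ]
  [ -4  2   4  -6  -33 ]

Multiply r1 by 1/2.
  [  1  0   0   0    4 ]
  [ -4  0  -2   3   -8 ]
  [ -4  0   1   0  -14 ]
  [ -4  2   4  -6  -33 ]
Add 4 times r1 to r2.
  [  1  0   0   0    4 ]
  [  0  0  -2   3    8 ]
  [ -4  0   1   0  -14 ]
  [ -4  2   4  -6  -33 ]
Add 4 times r1 to r3.
  [  1  0   0   0    4 ]
  [  0  0  -2   3    8 ]
  [  0  0   1   0    2 ]
  [ -4  2   4  -6  -33 ]
Add 4 times r1 to r4.
  [ 1  0   0   0    4 ]
  [ 0  0  -2   3    8 ]
  [ 0  0   1   0    2 ]
  [ 0  2   4  -6  -17 ]
Swap r2 and r4.
  [ 1  0   0   0    4 ]
  [ 0  2   4  -6  -17 ]
  [ 0  0   1   0    2 ]
  [ 0  0  -2   3    8 ]
Multiply r2 by 1/2.
  [ 1  0   0   0      4 ]
  [ 0  1   2  -3  -17/2 ]
  [ 0  0   1   0      2 ]
  [ 0  0  -2   3      8 ]
Add 2 times r3 to r4.
  [ 1  0  0   0      4 ]
  [ 0  1  2  -3  -17/2 ]
  [ 0  0  1   0      2 ]
  [ 0  0  0   3     12 ]
Multiply r4 by 1/3.
  [ 1  0  0   0      4 ]
  [ 0  1  2  -3  -17/2 ]
  [ 0  0  1   0      2 ]
  [ 0  0  0   1      4 ]
Add 3 times r4 to r2.
  [ 1  0  0  0    4 ]
  [ 0  1  2  0  7/2 ]
  [ 0  0  1  0    2 ]
  [ 0  0  0  1    4 ]
Subtract 2 times r3 from r2.
  [ 1  0  0  0     4 ]
  [ 0  1  0  0  -1/2 ]
  [ 0  0  1  0     2 ]
  [ 0  0  0  1     4 ]

[[1, 0, 0, 0, 4], [0, 1, 0, 0, -1/2], [0, 0, 1, 0, 2], [0, 0, 0, 1, 4]]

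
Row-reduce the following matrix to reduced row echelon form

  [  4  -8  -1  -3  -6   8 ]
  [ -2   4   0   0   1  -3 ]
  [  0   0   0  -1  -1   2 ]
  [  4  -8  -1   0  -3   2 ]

R1 → 1/4·R1
  [  1  -2  -1/4  -3/4  -3/2   2 ]
  [ -2   4     0     0     1  -3 ]
  [  0   0     0    -1    -1   2 ]
  [  4  -8    -1     0    -3   2 ]
R2 → R2 + 2·R1
  [ 1  -2  -1/4  -3/4  -3/2  2 ]
  [ 0   0  -1/2  -3/2    -2  1 ]
  [ 0   0     0    -1    -1  2 ]
  [ 4  -8    -1     0    -3  2 ]
R4 → R4 − 4·R1
  [ 1  -2  -1/4  -3/4  -3/2   2 ]
  [ 0   0  -1/2  -3/2    -2   1 ]
  [ 0   0     0    -1    -1   2 ]
  [ 0   0     0     3     3  -6 ]
R2 → -2·R2
  [ 1  -2  -1/4  -3/4  -3/2   2 ]
  [ 0   0     1     3     4  -2 ]
  [ 0   0     0    -1    -1   2 ]
  [ 0   0     0     3     3  -6 ]
R3 → -1·R3
  [ 1  -2  -1/4  -3/4  -3/2   2 ]
  [ 0   0     1     3     4  -2 ]
  [ 0   0     0     1     1  -2 ]
  [ 0   0     0     3     3  -6 ]
R4 → R4 − 3·R3
  [ 1  -2  -1/4  -3/4  -3/2   2 ]
  [ 0   0     1     3     4  -2 ]
  [ 0   0     0     1     1  -2 ]
  [ 0   0     0     0     0   0 ]
R2 → R2 − 3·R3
  [ 1  -2  -1/4  -3/4  -3/2   2 ]
  [ 0   0     1     0     1   4 ]
  [ 0   0     0     1     1  -2 ]
  [ 0   0     0     0     0   0 ]
R1 → R1 + 3/4·R3
  [ 1  -2  -1/4  0  -3/4  1/2 ]
  [ 0   0     1  0     1    4 ]
  [ 0   0     0  1     1   -2 ]
  [ 0   0     0  0     0    0 ]
R1 → R1 + 1/4·R2
  [ 1  -2  0  0  -1/2  3/2 ]
  [ 0   0  1  0     1    4 ]
  [ 0   0  0  1     1   -2 ]
  [ 0   0  0  0     0    0 ]

[[1, -2, 0, 0, -1/2, 3/2], [0, 0, 1, 0, 1, 4], [0, 0, 0, 1, 1, -2], [0, 0, 0, 0, 0, 0]]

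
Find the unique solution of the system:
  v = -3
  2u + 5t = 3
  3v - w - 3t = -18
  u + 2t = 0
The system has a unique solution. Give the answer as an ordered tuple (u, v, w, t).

Form the augmented matrix and row-reduce:
  [ 0  1   0   0  |   -3 ]
  [ 2  0   0   5  |    3 ]
  [ 0  3  -1  -3  |  -18 ]
  [ 1  0   0   2  |    0 ]
r1 <-> r2
  [ 2  0   0   5  |    3 ]
  [ 0  1   0   0  |   -3 ]
  [ 0  3  -1  -3  |  -18 ]
  [ 1  0   0   2  |    0 ]
r1 := 1/2·r1
  [ 1  0   0  5/2  |  3/2 ]
  [ 0  1   0    0  |   -3 ]
  [ 0  3  -1   -3  |  -18 ]
  [ 1  0   0    2  |    0 ]
r4 := r4 − r1
  [ 1  0   0   5/2  |   3/2 ]
  [ 0  1   0     0  |    -3 ]
  [ 0  3  -1    -3  |   -18 ]
  [ 0  0   0  -1/2  |  -3/2 ]
r3 := r3 − 3·r2
  [ 1  0   0   5/2  |   3/2 ]
  [ 0  1   0     0  |    -3 ]
  [ 0  0  -1    -3  |    -9 ]
  [ 0  0   0  -1/2  |  -3/2 ]
r3 := -1·r3
  [ 1  0  0   5/2  |   3/2 ]
  [ 0  1  0     0  |    -3 ]
  [ 0  0  1     3  |     9 ]
  [ 0  0  0  -1/2  |  -3/2 ]
r4 := -2·r4
  [ 1  0  0  5/2  |  3/2 ]
  [ 0  1  0    0  |   -3 ]
  [ 0  0  1    3  |    9 ]
  [ 0  0  0    1  |    3 ]
r3 := r3 − 3·r4
  [ 1  0  0  5/2  |  3/2 ]
  [ 0  1  0    0  |   -3 ]
  [ 0  0  1    0  |    0 ]
  [ 0  0  0    1  |    3 ]
r1 := r1 − 5/2·r4
  [ 1  0  0  0  |  -6 ]
  [ 0  1  0  0  |  -3 ]
  [ 0  0  1  0  |   0 ]
  [ 0  0  0  1  |   3 ]
Reading off the last column: u = -6, v = -3, w = 0, t = 3.

(-6, -3, 0, 3)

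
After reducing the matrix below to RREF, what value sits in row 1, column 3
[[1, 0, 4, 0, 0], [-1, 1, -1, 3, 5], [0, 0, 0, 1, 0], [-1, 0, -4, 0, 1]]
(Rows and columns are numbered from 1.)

4

Add R1 to R2.
  [  1  0   4  0  0 ]
  [  0  1   3  3  5 ]
  [  0  0   0  1  0 ]
  [ -1  0  -4  0  1 ]
Add R1 to R4.
  [ 1  0  4  0  0 ]
  [ 0  1  3  3  5 ]
  [ 0  0  0  1  0 ]
  [ 0  0  0  0  1 ]
Subtract 5 times R4 from R2.
  [ 1  0  4  0  0 ]
  [ 0  1  3  3  0 ]
  [ 0  0  0  1  0 ]
  [ 0  0  0  0  1 ]
Subtract 3 times R3 from R2.
  [ 1  0  4  0  0 ]
  [ 0  1  3  0  0 ]
  [ 0  0  0  1  0 ]
  [ 0  0  0  0  1 ]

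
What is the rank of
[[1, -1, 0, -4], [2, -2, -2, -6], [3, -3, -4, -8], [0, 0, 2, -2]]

R2 ← R2 − 2·R1
  [ 1  -1   0  -4 ]
  [ 0   0  -2   2 ]
  [ 3  -3  -4  -8 ]
  [ 0   0   2  -2 ]
R3 ← R3 − 3·R1
  [ 1  -1   0  -4 ]
  [ 0   0  -2   2 ]
  [ 0   0  -4   4 ]
  [ 0   0   2  -2 ]
R2 ← -1/2·R2
  [ 1  -1   0  -4 ]
  [ 0   0   1  -1 ]
  [ 0   0  -4   4 ]
  [ 0   0   2  -2 ]
R3 ← R3 + 4·R2
  [ 1  -1  0  -4 ]
  [ 0   0  1  -1 ]
  [ 0   0  0   0 ]
  [ 0   0  2  -2 ]
R4 ← R4 − 2·R2
  [ 1  -1  0  -4 ]
  [ 0   0  1  -1 ]
  [ 0   0  0   0 ]
  [ 0   0  0   0 ]
The reduced form has 2 nonzero rows.

rank = 2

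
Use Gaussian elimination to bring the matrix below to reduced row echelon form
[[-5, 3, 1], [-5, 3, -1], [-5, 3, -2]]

[[1, -3/5, 0], [0, 0, 1], [0, 0, 0]]

ρ1 → -1/5·ρ1
ρ2 → ρ2 + 5·ρ1
ρ3 → ρ3 + 5·ρ1
ρ2 → -1/2·ρ2
ρ3 → ρ3 + 3·ρ2
ρ1 → ρ1 + 1/5·ρ2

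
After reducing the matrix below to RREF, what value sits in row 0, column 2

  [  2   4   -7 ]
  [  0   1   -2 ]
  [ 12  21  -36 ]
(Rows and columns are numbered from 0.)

1/2

R1 → 1/2·R1
  [  1   2  -7/2 ]
  [  0   1    -2 ]
  [ 12  21   -36 ]
R3 → R3 − 12·R1
  [ 1   2  -7/2 ]
  [ 0   1    -2 ]
  [ 0  -3     6 ]
R3 → R3 + 3·R2
  [ 1  2  -7/2 ]
  [ 0  1    -2 ]
  [ 0  0     0 ]
R1 → R1 − 2·R2
  [ 1  0  1/2 ]
  [ 0  1   -2 ]
  [ 0  0    0 ]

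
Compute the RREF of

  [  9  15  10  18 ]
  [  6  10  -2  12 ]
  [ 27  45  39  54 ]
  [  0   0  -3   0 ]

ρ1 := 1/9·ρ1
  [  1  5/3  10/9   2 ]
  [  6   10    -2  12 ]
  [ 27   45    39  54 ]
  [  0    0    -3   0 ]
ρ2 := ρ2 − 6·ρ1
  [  1  5/3   10/9   2 ]
  [  0    0  -26/3   0 ]
  [ 27   45     39  54 ]
  [  0    0     -3   0 ]
ρ3 := ρ3 − 27·ρ1
  [ 1  5/3   10/9  2 ]
  [ 0    0  -26/3  0 ]
  [ 0    0      9  0 ]
  [ 0    0     -3  0 ]
ρ2 := -3/26·ρ2
  [ 1  5/3  10/9  2 ]
  [ 0    0     1  0 ]
  [ 0    0     9  0 ]
  [ 0    0    -3  0 ]
ρ3 := ρ3 − 9·ρ2
  [ 1  5/3  10/9  2 ]
  [ 0    0     1  0 ]
  [ 0    0     0  0 ]
  [ 0    0    -3  0 ]
ρ4 := ρ4 + 3·ρ2
  [ 1  5/3  10/9  2 ]
  [ 0    0     1  0 ]
  [ 0    0     0  0 ]
  [ 0    0     0  0 ]
ρ1 := ρ1 − 10/9·ρ2
  [ 1  5/3  0  2 ]
  [ 0    0  1  0 ]
  [ 0    0  0  0 ]
  [ 0    0  0  0 ]

[[1, 5/3, 0, 2], [0, 0, 1, 0], [0, 0, 0, 0], [0, 0, 0, 0]]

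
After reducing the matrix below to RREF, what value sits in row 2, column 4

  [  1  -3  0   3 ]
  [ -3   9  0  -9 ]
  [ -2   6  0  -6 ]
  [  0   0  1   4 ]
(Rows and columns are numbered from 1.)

R2 → R2 + 3·R1
R3 → R3 + 2·R1
R2 <-> R4

4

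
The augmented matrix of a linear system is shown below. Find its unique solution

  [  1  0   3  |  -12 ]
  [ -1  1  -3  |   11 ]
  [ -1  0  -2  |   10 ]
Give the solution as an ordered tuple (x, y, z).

(-6, -1, -2)

Add r1 to r2.
  [  1  0   3  |  -12 ]
  [  0  1   0  |   -1 ]
  [ -1  0  -2  |   10 ]
Add r1 to r3.
  [ 1  0  3  |  -12 ]
  [ 0  1  0  |   -1 ]
  [ 0  0  1  |   -2 ]
Subtract 3 times r3 from r1.
  [ 1  0  0  |  -6 ]
  [ 0  1  0  |  -1 ]
  [ 0  0  1  |  -2 ]
Reading off the last column: x = -6, y = -1, z = -2.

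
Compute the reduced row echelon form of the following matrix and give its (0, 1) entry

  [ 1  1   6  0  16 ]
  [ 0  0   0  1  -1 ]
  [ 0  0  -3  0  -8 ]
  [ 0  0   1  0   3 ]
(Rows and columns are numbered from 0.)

Swap ρ2 and ρ3.
  [ 1  1   6  0  16 ]
  [ 0  0  -3  0  -8 ]
  [ 0  0   0  1  -1 ]
  [ 0  0   1  0   3 ]
Multiply ρ2 by -1/3.
  [ 1  1  6  0   16 ]
  [ 0  0  1  0  8/3 ]
  [ 0  0  0  1   -1 ]
  [ 0  0  1  0    3 ]
Subtract ρ2 from ρ4.
  [ 1  1  6  0   16 ]
  [ 0  0  1  0  8/3 ]
  [ 0  0  0  1   -1 ]
  [ 0  0  0  0  1/3 ]
Multiply ρ4 by 3.
  [ 1  1  6  0   16 ]
  [ 0  0  1  0  8/3 ]
  [ 0  0  0  1   -1 ]
  [ 0  0  0  0    1 ]
Add ρ4 to ρ3.
  [ 1  1  6  0   16 ]
  [ 0  0  1  0  8/3 ]
  [ 0  0  0  1    0 ]
  [ 0  0  0  0    1 ]
Subtract 8/3 times ρ4 from ρ2.
  [ 1  1  6  0  16 ]
  [ 0  0  1  0   0 ]
  [ 0  0  0  1   0 ]
  [ 0  0  0  0   1 ]
Subtract 16 times ρ4 from ρ1.
  [ 1  1  6  0  0 ]
  [ 0  0  1  0  0 ]
  [ 0  0  0  1  0 ]
  [ 0  0  0  0  1 ]
Subtract 6 times ρ2 from ρ1.
  [ 1  1  0  0  0 ]
  [ 0  0  1  0  0 ]
  [ 0  0  0  1  0 ]
  [ 0  0  0  0  1 ]

1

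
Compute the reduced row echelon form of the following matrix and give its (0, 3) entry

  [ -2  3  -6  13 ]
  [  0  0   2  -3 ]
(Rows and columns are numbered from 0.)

R1 -> -1/2·R1
R2 -> 1/2·R2
R1 -> R1 − 3·R2

-2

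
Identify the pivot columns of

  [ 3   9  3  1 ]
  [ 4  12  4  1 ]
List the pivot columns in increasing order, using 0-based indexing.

0, 3

R1 -> 1/3·R1
  [ 1   3  1  1/3 ]
  [ 4  12  4    1 ]
R2 -> R2 − 4·R1
  [ 1  3  1   1/3 ]
  [ 0  0  0  -1/3 ]
R2 -> -3·R2
  [ 1  3  1  1/3 ]
  [ 0  0  0    1 ]
R1 -> R1 − 1/3·R2
  [ 1  3  1  0 ]
  [ 0  0  0  1 ]
Pivot columns are the columns containing a leading 1.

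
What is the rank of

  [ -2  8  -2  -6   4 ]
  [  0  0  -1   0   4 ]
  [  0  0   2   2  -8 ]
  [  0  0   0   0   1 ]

rank = 4

R1 := -1/2·R1
R2 := -1·R2
R3 := R3 − 2·R2
R3 := 1/2·R3
R2 := R2 + 4·R4
R1 := R1 + 2·R4
R1 := R1 − 3·R3
R1 := R1 − R2
The reduced form has 4 nonzero rows.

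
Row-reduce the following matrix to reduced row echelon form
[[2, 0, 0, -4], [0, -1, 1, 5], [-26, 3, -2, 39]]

[[1, 0, 0, -2], [0, 1, 0, -3], [0, 0, 1, 2]]

R1 → 1/2·R1
  [   1   0   0  -2 ]
  [   0  -1   1   5 ]
  [ -26   3  -2  39 ]
R3 → R3 + 26·R1
  [ 1   0   0   -2 ]
  [ 0  -1   1    5 ]
  [ 0   3  -2  -13 ]
R2 → -1·R2
  [ 1  0   0   -2 ]
  [ 0  1  -1   -5 ]
  [ 0  3  -2  -13 ]
R3 → R3 − 3·R2
  [ 1  0   0  -2 ]
  [ 0  1  -1  -5 ]
  [ 0  0   1   2 ]
R2 → R2 + R3
  [ 1  0  0  -2 ]
  [ 0  1  0  -3 ]
  [ 0  0  1   2 ]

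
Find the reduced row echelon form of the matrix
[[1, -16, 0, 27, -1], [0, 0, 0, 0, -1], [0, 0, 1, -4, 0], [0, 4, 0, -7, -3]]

[[1, 0, 0, -1, 0], [0, 1, 0, -7/4, 0], [0, 0, 1, -4, 0], [0, 0, 0, 0, 1]]

Swap r2 and r4.
Multiply r2 by 1/4.
Multiply r4 by -1.
Add 3/4 times r4 to r2.
Add r4 to r1.
Add 16 times r2 to r1.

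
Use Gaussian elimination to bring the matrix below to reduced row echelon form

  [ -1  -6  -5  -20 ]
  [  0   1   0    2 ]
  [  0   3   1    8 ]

[[1, 0, 0, -2], [0, 1, 0, 2], [0, 0, 1, 2]]

Multiply ρ1 by -1.
  [ 1  6  5  20 ]
  [ 0  1  0   2 ]
  [ 0  3  1   8 ]
Subtract 3 times ρ2 from ρ3.
  [ 1  6  5  20 ]
  [ 0  1  0   2 ]
  [ 0  0  1   2 ]
Subtract 5 times ρ3 from ρ1.
  [ 1  6  0  10 ]
  [ 0  1  0   2 ]
  [ 0  0  1   2 ]
Subtract 6 times ρ2 from ρ1.
  [ 1  0  0  -2 ]
  [ 0  1  0   2 ]
  [ 0  0  1   2 ]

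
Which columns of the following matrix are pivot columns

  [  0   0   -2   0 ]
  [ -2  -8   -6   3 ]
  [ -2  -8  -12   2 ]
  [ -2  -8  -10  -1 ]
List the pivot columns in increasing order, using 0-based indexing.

r1 <=> r2
  [ -2  -8   -6   3 ]
  [  0   0   -2   0 ]
  [ -2  -8  -12   2 ]
  [ -2  -8  -10  -1 ]
r1 := -1/2·r1
  [  1   4    3  -3/2 ]
  [  0   0   -2     0 ]
  [ -2  -8  -12     2 ]
  [ -2  -8  -10    -1 ]
r3 := r3 + 2·r1
  [  1   4    3  -3/2 ]
  [  0   0   -2     0 ]
  [  0   0   -6    -1 ]
  [ -2  -8  -10    -1 ]
r4 := r4 + 2·r1
  [ 1  4   3  -3/2 ]
  [ 0  0  -2     0 ]
  [ 0  0  -6    -1 ]
  [ 0  0  -4    -4 ]
r2 := -1/2·r2
  [ 1  4   3  -3/2 ]
  [ 0  0   1     0 ]
  [ 0  0  -6    -1 ]
  [ 0  0  -4    -4 ]
r3 := r3 + 6·r2
  [ 1  4   3  -3/2 ]
  [ 0  0   1     0 ]
  [ 0  0   0    -1 ]
  [ 0  0  -4    -4 ]
r4 := r4 + 4·r2
  [ 1  4  3  -3/2 ]
  [ 0  0  1     0 ]
  [ 0  0  0    -1 ]
  [ 0  0  0    -4 ]
r3 := -1·r3
  [ 1  4  3  -3/2 ]
  [ 0  0  1     0 ]
  [ 0  0  0     1 ]
  [ 0  0  0    -4 ]
r4 := r4 + 4·r3
  [ 1  4  3  -3/2 ]
  [ 0  0  1     0 ]
  [ 0  0  0     1 ]
  [ 0  0  0     0 ]
r1 := r1 + 3/2·r3
  [ 1  4  3  0 ]
  [ 0  0  1  0 ]
  [ 0  0  0  1 ]
  [ 0  0  0  0 ]
r1 := r1 − 3·r2
  [ 1  4  0  0 ]
  [ 0  0  1  0 ]
  [ 0  0  0  1 ]
  [ 0  0  0  0 ]
Pivot columns are the columns containing a leading 1.

0, 2, 3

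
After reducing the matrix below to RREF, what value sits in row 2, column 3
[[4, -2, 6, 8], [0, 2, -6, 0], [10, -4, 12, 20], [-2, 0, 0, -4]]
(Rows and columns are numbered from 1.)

Multiply R1 by 1/4.
  [  1  -1/2  3/2   2 ]
  [  0     2   -6   0 ]
  [ 10    -4   12  20 ]
  [ -2     0    0  -4 ]
Subtract 10 times R1 from R3.
  [  1  -1/2  3/2   2 ]
  [  0     2   -6   0 ]
  [  0     1   -3   0 ]
  [ -2     0    0  -4 ]
Add 2 times R1 to R4.
  [ 1  -1/2  3/2  2 ]
  [ 0     2   -6  0 ]
  [ 0     1   -3  0 ]
  [ 0    -1    3  0 ]
Multiply R2 by 1/2.
  [ 1  -1/2  3/2  2 ]
  [ 0     1   -3  0 ]
  [ 0     1   -3  0 ]
  [ 0    -1    3  0 ]
Subtract R2 from R3.
  [ 1  -1/2  3/2  2 ]
  [ 0     1   -3  0 ]
  [ 0     0    0  0 ]
  [ 0    -1    3  0 ]
Add R2 to R4.
  [ 1  -1/2  3/2  2 ]
  [ 0     1   -3  0 ]
  [ 0     0    0  0 ]
  [ 0     0    0  0 ]
Add 1/2 times R2 to R1.
  [ 1  0   0  2 ]
  [ 0  1  -3  0 ]
  [ 0  0   0  0 ]
  [ 0  0   0  0 ]

-3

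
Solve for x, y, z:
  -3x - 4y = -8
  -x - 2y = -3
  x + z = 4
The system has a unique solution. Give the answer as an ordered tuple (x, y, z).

Form the augmented matrix and row-reduce:
  [ -3  -4  0  |  -8 ]
  [ -1  -2  0  |  -3 ]
  [  1   0  1  |   4 ]
r1 -> -1/3·r1
  [  1  4/3  0  |  8/3 ]
  [ -1   -2  0  |   -3 ]
  [  1    0  1  |    4 ]
r2 -> r2 + r1
  [ 1   4/3  0  |   8/3 ]
  [ 0  -2/3  0  |  -1/3 ]
  [ 1     0  1  |     4 ]
r3 -> r3 − r1
  [ 1   4/3  0  |   8/3 ]
  [ 0  -2/3  0  |  -1/3 ]
  [ 0  -4/3  1  |   4/3 ]
r2 -> -3/2·r2
  [ 1   4/3  0  |  8/3 ]
  [ 0     1  0  |  1/2 ]
  [ 0  -4/3  1  |  4/3 ]
r3 -> r3 + 4/3·r2
  [ 1  4/3  0  |  8/3 ]
  [ 0    1  0  |  1/2 ]
  [ 0    0  1  |    2 ]
r1 -> r1 − 4/3·r2
  [ 1  0  0  |    2 ]
  [ 0  1  0  |  1/2 ]
  [ 0  0  1  |    2 ]
Reading off the last column: x = 2, y = 1/2, z = 2.

(2, 1/2, 2)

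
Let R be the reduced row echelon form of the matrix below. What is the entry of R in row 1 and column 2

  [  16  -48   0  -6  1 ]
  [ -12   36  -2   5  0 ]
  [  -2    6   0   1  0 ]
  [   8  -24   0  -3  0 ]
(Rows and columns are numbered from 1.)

ρ1 ← 1/16·ρ1
ρ2 ← ρ2 + 12·ρ1
ρ3 ← ρ3 + 2·ρ1
ρ4 ← ρ4 − 8·ρ1
ρ2 ← -1/2·ρ2
ρ3 ← 4·ρ3
ρ4 ← -2·ρ4
ρ3 ← ρ3 − 1/2·ρ4
ρ2 ← ρ2 + 3/8·ρ4
ρ1 ← ρ1 − 1/16·ρ4
ρ2 ← ρ2 + 1/4·ρ3
ρ1 ← ρ1 + 3/8·ρ3

-3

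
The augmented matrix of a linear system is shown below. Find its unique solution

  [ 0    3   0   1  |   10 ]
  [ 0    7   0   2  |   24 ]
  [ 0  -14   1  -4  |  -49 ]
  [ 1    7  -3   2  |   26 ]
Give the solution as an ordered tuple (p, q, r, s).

(-1, 4, -1, -2)

Swap r1 and r4.
  [ 1    7  -3   2  |   26 ]
  [ 0    7   0   2  |   24 ]
  [ 0  -14   1  -4  |  -49 ]
  [ 0    3   0   1  |   10 ]
Multiply r2 by 1/7.
  [ 1    7  -3    2  |    26 ]
  [ 0    1   0  2/7  |  24/7 ]
  [ 0  -14   1   -4  |   -49 ]
  [ 0    3   0    1  |    10 ]
Add 14 times r2 to r3.
  [ 1  7  -3    2  |    26 ]
  [ 0  1   0  2/7  |  24/7 ]
  [ 0  0   1    0  |    -1 ]
  [ 0  3   0    1  |    10 ]
Subtract 3 times r2 from r4.
  [ 1  7  -3    2  |    26 ]
  [ 0  1   0  2/7  |  24/7 ]
  [ 0  0   1    0  |    -1 ]
  [ 0  0   0  1/7  |  -2/7 ]
Multiply r4 by 7.
  [ 1  7  -3    2  |    26 ]
  [ 0  1   0  2/7  |  24/7 ]
  [ 0  0   1    0  |    -1 ]
  [ 0  0   0    1  |    -2 ]
Subtract 2/7 times r4 from r2.
  [ 1  7  -3  2  |  26 ]
  [ 0  1   0  0  |   4 ]
  [ 0  0   1  0  |  -1 ]
  [ 0  0   0  1  |  -2 ]
Subtract 2 times r4 from r1.
  [ 1  7  -3  0  |  30 ]
  [ 0  1   0  0  |   4 ]
  [ 0  0   1  0  |  -1 ]
  [ 0  0   0  1  |  -2 ]
Add 3 times r3 to r1.
  [ 1  7  0  0  |  27 ]
  [ 0  1  0  0  |   4 ]
  [ 0  0  1  0  |  -1 ]
  [ 0  0  0  1  |  -2 ]
Subtract 7 times r2 from r1.
  [ 1  0  0  0  |  -1 ]
  [ 0  1  0  0  |   4 ]
  [ 0  0  1  0  |  -1 ]
  [ 0  0  0  1  |  -2 ]
Reading off the last column: p = -1, q = 4, r = -1, s = -2.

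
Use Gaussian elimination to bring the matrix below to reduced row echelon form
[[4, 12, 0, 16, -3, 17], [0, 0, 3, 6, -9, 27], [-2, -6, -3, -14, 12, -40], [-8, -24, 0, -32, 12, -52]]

Multiply R1 by 1/4.
  [  1    3   0    4  -3/4  17/4 ]
  [  0    0   3    6    -9    27 ]
  [ -2   -6  -3  -14    12   -40 ]
  [ -8  -24   0  -32    12   -52 ]
Add 2 times R1 to R3.
  [  1    3   0    4  -3/4   17/4 ]
  [  0    0   3    6    -9     27 ]
  [  0    0  -3   -6  21/2  -63/2 ]
  [ -8  -24   0  -32    12    -52 ]
Add 8 times R1 to R4.
  [ 1  3   0   4  -3/4   17/4 ]
  [ 0  0   3   6    -9     27 ]
  [ 0  0  -3  -6  21/2  -63/2 ]
  [ 0  0   0   0     6    -18 ]
Multiply R2 by 1/3.
  [ 1  3   0   4  -3/4   17/4 ]
  [ 0  0   1   2    -3      9 ]
  [ 0  0  -3  -6  21/2  -63/2 ]
  [ 0  0   0   0     6    -18 ]
Add 3 times R2 to R3.
  [ 1  3  0  4  -3/4  17/4 ]
  [ 0  0  1  2    -3     9 ]
  [ 0  0  0  0   3/2  -9/2 ]
  [ 0  0  0  0     6   -18 ]
Multiply R3 by 2/3.
  [ 1  3  0  4  -3/4  17/4 ]
  [ 0  0  1  2    -3     9 ]
  [ 0  0  0  0     1    -3 ]
  [ 0  0  0  0     6   -18 ]
Subtract 6 times R3 from R4.
  [ 1  3  0  4  -3/4  17/4 ]
  [ 0  0  1  2    -3     9 ]
  [ 0  0  0  0     1    -3 ]
  [ 0  0  0  0     0     0 ]
Add 3 times R3 to R2.
  [ 1  3  0  4  -3/4  17/4 ]
  [ 0  0  1  2     0     0 ]
  [ 0  0  0  0     1    -3 ]
  [ 0  0  0  0     0     0 ]
Add 3/4 times R3 to R1.
  [ 1  3  0  4  0   2 ]
  [ 0  0  1  2  0   0 ]
  [ 0  0  0  0  1  -3 ]
  [ 0  0  0  0  0   0 ]

[[1, 3, 0, 4, 0, 2], [0, 0, 1, 2, 0, 0], [0, 0, 0, 0, 1, -3], [0, 0, 0, 0, 0, 0]]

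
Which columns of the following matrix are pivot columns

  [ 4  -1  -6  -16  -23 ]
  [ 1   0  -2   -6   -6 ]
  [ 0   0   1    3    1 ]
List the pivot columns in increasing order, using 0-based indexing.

ρ1 → 1/4·ρ1
  [ 1  -1/4  -3/2  -4  -23/4 ]
  [ 1     0    -2  -6     -6 ]
  [ 0     0     1   3      1 ]
ρ2 → ρ2 − ρ1
  [ 1  -1/4  -3/2  -4  -23/4 ]
  [ 0   1/4  -1/2  -2   -1/4 ]
  [ 0     0     1   3      1 ]
ρ2 → 4·ρ2
  [ 1  -1/4  -3/2  -4  -23/4 ]
  [ 0     1    -2  -8     -1 ]
  [ 0     0     1   3      1 ]
ρ2 → ρ2 + 2·ρ3
  [ 1  -1/4  -3/2  -4  -23/4 ]
  [ 0     1     0  -2      1 ]
  [ 0     0     1   3      1 ]
ρ1 → ρ1 + 3/2·ρ3
  [ 1  -1/4  0  1/2  -17/4 ]
  [ 0     1  0   -2      1 ]
  [ 0     0  1    3      1 ]
ρ1 → ρ1 + 1/4·ρ2
  [ 1  0  0   0  -4 ]
  [ 0  1  0  -2   1 ]
  [ 0  0  1   3   1 ]
Pivot columns are the columns containing a leading 1.

0, 1, 2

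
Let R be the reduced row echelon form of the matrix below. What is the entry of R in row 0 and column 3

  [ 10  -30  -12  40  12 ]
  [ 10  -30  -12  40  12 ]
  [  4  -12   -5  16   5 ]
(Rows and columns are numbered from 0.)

R1 -> 1/10·R1
  [  1   -3  -6/5   4  6/5 ]
  [ 10  -30   -12  40   12 ]
  [  4  -12    -5  16    5 ]
R2 -> R2 − 10·R1
  [ 1   -3  -6/5   4  6/5 ]
  [ 0    0     0   0    0 ]
  [ 4  -12    -5  16    5 ]
R3 -> R3 − 4·R1
  [ 1  -3  -6/5  4  6/5 ]
  [ 0   0     0  0    0 ]
  [ 0   0  -1/5  0  1/5 ]
R2 ↔ R3
  [ 1  -3  -6/5  4  6/5 ]
  [ 0   0  -1/5  0  1/5 ]
  [ 0   0     0  0    0 ]
R2 -> -5·R2
  [ 1  -3  -6/5  4  6/5 ]
  [ 0   0     1  0   -1 ]
  [ 0   0     0  0    0 ]
R1 -> R1 + 6/5·R2
  [ 1  -3  0  4   0 ]
  [ 0   0  1  0  -1 ]
  [ 0   0  0  0   0 ]

4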